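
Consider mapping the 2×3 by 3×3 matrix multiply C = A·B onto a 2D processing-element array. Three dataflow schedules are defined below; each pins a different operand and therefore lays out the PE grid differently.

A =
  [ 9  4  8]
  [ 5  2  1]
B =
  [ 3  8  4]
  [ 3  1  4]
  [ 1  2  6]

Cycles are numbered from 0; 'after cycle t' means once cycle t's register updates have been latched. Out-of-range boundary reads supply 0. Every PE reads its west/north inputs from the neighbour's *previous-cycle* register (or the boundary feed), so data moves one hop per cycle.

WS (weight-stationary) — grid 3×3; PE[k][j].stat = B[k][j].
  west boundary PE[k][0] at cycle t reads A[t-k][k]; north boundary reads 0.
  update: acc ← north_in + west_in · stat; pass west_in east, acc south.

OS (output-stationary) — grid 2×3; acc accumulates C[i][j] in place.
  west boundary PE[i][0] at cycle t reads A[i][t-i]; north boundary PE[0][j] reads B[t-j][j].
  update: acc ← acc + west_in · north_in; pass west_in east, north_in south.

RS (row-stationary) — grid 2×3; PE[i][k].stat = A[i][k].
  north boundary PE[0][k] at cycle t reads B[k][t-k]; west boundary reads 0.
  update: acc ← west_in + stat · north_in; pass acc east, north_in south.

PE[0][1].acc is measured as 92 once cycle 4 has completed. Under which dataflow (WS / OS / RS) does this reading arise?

dataflow = OS

Under WS (3×3), PE[0][1]:
  step 0 · PE0,1: acc=0; fwd→0 fwd↓0
  step 1 · PE0,1: acc=72; fwd→9 fwd↓72
  step 2 · PE0,1: acc=40; fwd→5 fwd↓40
  step 3 · PE0,1: acc=0; fwd→0 fwd↓0
  step 4 · PE0,1: acc=0; fwd→0 fwd↓0
Under OS (2×3), PE[0][1]:
  step 0 · PE0,1: acc=0; fwd→0 fwd↓0
  step 1 · PE0,1: acc=72; fwd→9 fwd↓8
  step 2 · PE0,1: acc=76; fwd→4 fwd↓1
  step 3 · PE0,1: acc=92; fwd→8 fwd↓2
  step 4 · PE0,1: acc=92; fwd→0 fwd↓0
Under RS (2×3), PE[0][1]:
  step 0 · PE0,1: acc=0; fwd→0 fwd↓0
  step 1 · PE0,1: acc=39; fwd→39 fwd↓3
  step 2 · PE0,1: acc=76; fwd→76 fwd↓1
  step 3 · PE0,1: acc=52; fwd→52 fwd↓4
  step 4 · PE0,1: acc=0; fwd→0 fwd↓0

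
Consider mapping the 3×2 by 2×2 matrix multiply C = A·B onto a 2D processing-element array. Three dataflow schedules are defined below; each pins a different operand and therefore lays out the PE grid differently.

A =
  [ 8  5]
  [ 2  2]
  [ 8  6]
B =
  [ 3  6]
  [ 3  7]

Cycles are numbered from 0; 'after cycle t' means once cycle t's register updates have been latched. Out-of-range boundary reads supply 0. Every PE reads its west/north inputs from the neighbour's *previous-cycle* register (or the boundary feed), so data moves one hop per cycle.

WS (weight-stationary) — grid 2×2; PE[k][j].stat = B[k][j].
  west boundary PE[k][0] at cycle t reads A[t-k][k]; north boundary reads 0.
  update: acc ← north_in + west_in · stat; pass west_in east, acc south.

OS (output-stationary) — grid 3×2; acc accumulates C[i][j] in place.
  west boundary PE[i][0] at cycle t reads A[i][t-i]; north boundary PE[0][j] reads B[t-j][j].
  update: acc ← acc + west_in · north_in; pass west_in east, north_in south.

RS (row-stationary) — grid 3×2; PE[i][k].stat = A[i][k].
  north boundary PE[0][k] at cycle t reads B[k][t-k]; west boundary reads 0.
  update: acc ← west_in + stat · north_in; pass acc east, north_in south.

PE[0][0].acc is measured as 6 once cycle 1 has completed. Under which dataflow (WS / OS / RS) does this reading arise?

Under WS (2×2), PE[0][0]:
  cycle 0: PE[0][0] → acc 24, east 8, south 24
  cycle 1: PE[0][0] → acc 6, east 2, south 6
Under OS (3×2), PE[0][0]:
  cycle 0: PE[0][0] → acc 24, east 8, south 3
  cycle 1: PE[0][0] → acc 39, east 5, south 3
Under RS (3×2), PE[0][0]:
  cycle 0: PE[0][0] → acc 24, east 24, south 3
  cycle 1: PE[0][0] → acc 48, east 48, south 6

dataflow = WS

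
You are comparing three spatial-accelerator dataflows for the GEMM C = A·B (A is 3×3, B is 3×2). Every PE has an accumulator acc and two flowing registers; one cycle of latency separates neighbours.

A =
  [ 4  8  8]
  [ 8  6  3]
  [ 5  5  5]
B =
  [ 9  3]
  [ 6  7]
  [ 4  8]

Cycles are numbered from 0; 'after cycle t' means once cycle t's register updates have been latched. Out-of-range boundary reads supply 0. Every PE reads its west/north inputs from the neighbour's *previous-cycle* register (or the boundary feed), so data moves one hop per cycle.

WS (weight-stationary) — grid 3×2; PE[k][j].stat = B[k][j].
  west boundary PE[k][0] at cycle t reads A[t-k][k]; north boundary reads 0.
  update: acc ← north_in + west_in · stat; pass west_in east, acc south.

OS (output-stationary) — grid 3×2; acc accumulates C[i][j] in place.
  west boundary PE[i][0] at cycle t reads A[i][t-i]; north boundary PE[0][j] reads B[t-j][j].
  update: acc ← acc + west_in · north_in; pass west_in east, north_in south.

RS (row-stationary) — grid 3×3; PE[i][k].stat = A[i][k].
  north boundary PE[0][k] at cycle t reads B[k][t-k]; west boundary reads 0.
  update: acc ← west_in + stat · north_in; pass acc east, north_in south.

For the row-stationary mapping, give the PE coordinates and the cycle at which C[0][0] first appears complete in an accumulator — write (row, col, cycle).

(row, col, cycle) = (0, 2, 2)

RS — PE[0][2] is where C[0][0] collects:
  c0 r0c2: 0 / 0 / 0
  c1 r0c2: 0 / 0 / 0
  c2 r0c2: 116 / 116 / 4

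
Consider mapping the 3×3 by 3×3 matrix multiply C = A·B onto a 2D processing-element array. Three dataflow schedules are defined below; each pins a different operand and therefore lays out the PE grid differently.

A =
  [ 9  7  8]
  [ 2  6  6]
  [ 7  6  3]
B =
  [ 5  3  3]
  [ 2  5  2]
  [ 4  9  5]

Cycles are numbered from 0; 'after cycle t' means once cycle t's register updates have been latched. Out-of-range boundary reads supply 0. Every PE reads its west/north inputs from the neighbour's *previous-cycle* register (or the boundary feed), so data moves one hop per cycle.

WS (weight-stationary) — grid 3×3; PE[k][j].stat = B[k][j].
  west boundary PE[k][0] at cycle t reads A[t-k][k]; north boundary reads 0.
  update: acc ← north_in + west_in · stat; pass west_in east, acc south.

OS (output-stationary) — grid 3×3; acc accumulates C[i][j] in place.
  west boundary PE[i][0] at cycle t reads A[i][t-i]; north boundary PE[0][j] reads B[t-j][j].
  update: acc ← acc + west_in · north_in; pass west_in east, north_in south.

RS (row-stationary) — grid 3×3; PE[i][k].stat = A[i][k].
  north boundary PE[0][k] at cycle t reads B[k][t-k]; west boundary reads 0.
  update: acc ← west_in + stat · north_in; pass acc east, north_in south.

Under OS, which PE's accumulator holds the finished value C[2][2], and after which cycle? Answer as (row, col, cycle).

Under OS, C[2][2] lands at PE[2][2]:
  after 0 — PE[2][2] acc=0, pass-E 0, pass-S 0
  after 1 — PE[2][2] acc=0, pass-E 0, pass-S 0
  after 2 — PE[2][2] acc=0, pass-E 0, pass-S 0
  after 3 — PE[2][2] acc=0, pass-E 0, pass-S 0
  after 4 — PE[2][2] acc=21, pass-E 7, pass-S 3
  after 5 — PE[2][2] acc=33, pass-E 6, pass-S 2
  after 6 — PE[2][2] acc=48, pass-E 3, pass-S 5

(row, col, cycle) = (2, 2, 6)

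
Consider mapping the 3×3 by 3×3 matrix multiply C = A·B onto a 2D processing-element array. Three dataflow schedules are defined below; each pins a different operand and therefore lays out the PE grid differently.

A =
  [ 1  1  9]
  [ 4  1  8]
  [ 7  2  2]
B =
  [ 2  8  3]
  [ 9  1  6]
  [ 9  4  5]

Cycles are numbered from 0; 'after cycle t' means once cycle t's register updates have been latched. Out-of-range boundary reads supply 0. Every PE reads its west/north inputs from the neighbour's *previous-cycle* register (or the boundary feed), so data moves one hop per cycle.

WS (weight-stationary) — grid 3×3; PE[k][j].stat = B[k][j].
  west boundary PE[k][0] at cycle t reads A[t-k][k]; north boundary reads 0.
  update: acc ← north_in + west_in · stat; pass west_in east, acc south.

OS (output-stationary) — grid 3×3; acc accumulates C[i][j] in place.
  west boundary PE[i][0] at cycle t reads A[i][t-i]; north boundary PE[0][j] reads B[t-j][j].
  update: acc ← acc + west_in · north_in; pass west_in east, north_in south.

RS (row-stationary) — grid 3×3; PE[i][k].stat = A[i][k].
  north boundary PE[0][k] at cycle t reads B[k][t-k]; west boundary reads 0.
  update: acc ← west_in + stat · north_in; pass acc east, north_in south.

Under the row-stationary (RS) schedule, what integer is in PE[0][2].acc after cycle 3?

Tracing RS — 3×3 array, target PE[0][2]:
  [0] (0,1) acc=0 (h:0 v:0)
  [0] (0,2) acc=0 (h:0 v:0)
  [1] (0,1) acc=11 (h:11 v:9)
  [1] (0,2) acc=0 (h:0 v:0)
  [2] (0,1) acc=9 (h:9 v:1)
  [2] (0,2) acc=92 (h:92 v:9)
  [3] (0,1) acc=9 (h:9 v:6)
  [3] (0,2) acc=45 (h:45 v:4)

PE[0][2].acc = 45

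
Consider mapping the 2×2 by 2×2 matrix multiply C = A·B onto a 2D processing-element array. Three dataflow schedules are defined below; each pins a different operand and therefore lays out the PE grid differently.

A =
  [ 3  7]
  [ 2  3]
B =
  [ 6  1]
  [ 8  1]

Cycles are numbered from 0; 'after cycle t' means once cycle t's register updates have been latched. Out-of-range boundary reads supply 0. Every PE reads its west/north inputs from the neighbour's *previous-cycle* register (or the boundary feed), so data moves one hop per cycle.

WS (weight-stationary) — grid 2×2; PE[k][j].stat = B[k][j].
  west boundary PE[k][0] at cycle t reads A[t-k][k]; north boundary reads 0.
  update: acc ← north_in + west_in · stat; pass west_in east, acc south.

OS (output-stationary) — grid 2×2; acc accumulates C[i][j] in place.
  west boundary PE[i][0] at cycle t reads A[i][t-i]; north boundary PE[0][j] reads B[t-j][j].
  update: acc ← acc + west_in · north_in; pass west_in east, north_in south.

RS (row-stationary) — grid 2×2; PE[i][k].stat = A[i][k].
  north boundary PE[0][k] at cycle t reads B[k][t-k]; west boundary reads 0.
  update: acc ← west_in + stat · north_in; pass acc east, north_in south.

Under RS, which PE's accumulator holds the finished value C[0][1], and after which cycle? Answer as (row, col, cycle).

(row, col, cycle) = (0, 1, 2)

RS: C[0][1] accumulates in PE[0][1]:
  step 0 · PE0,1: acc=0; fwd→0 fwd↓0
  step 1 · PE0,1: acc=74; fwd→74 fwd↓8
  step 2 · PE0,1: acc=10; fwd→10 fwd↓1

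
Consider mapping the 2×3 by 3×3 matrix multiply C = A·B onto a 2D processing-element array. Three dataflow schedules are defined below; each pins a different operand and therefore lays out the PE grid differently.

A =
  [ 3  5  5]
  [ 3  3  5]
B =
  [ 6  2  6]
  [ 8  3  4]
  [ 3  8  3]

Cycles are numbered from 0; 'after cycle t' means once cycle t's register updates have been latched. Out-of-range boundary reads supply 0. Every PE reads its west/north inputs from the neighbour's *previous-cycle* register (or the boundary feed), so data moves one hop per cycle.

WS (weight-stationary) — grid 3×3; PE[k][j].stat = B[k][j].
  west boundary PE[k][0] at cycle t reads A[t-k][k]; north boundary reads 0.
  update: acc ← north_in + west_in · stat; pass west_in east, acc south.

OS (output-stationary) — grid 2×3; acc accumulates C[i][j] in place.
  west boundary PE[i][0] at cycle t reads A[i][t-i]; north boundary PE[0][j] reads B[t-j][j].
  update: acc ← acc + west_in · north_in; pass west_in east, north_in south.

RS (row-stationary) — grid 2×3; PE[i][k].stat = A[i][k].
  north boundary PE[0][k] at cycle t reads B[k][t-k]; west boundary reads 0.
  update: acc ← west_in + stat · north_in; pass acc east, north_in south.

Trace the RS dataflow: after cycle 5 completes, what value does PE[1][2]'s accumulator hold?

PE[1][2].acc = 45

RS on a 2×3 grid — tracing PE[1][2] and its feeders:
  @0  [0,2]  acc 0  |  →0  ↓0
  @0  [1,1]  acc 0  |  →0  ↓0
  @0  [1,2]  acc 0  |  →0  ↓0
  @1  [0,2]  acc 0  |  →0  ↓0
  @1  [1,1]  acc 0  |  →0  ↓0
  @1  [1,2]  acc 0  |  →0  ↓0
  @2  [0,2]  acc 73  |  →73  ↓3
  @2  [1,1]  acc 42  |  →42  ↓8
  @2  [1,2]  acc 0  |  →0  ↓0
  @3  [0,2]  acc 61  |  →61  ↓8
  @3  [1,1]  acc 15  |  →15  ↓3
  @3  [1,2]  acc 57  |  →57  ↓3
  @4  [0,2]  acc 53  |  →53  ↓3
  @4  [1,1]  acc 30  |  →30  ↓4
  @4  [1,2]  acc 55  |  →55  ↓8
  @5  [0,2]  acc 0  |  →0  ↓0
  @5  [1,1]  acc 0  |  →0  ↓0
  @5  [1,2]  acc 45  |  →45  ↓3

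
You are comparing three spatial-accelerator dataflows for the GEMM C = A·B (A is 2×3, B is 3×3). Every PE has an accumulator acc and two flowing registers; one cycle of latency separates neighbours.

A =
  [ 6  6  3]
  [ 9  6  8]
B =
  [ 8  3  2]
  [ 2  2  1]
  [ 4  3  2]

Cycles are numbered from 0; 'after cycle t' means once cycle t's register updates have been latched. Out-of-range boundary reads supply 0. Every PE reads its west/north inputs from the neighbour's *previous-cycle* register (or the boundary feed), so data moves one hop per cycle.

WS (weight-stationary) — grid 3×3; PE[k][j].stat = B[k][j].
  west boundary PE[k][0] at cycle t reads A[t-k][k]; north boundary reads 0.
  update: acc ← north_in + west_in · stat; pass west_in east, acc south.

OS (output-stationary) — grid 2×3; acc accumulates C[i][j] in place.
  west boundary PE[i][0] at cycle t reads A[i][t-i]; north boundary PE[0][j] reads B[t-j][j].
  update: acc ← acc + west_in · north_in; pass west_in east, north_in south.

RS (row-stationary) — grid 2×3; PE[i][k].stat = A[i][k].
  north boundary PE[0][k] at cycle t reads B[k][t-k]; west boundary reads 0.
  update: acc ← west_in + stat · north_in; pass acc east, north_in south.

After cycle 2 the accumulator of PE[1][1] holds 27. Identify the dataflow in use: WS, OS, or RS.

WS (3×3 grid), PE[1][1]:
  cycle 0: PE[1][1] → acc 0, east 0, south 0
  cycle 1: PE[1][1] → acc 0, east 0, south 0
  cycle 2: PE[1][1] → acc 30, east 6, south 30
OS (2×3 grid), PE[1][1]:
  cycle 0: PE[1][1] → acc 0, east 0, south 0
  cycle 1: PE[1][1] → acc 0, east 0, south 0
  cycle 2: PE[1][1] → acc 27, east 9, south 3
RS (2×3 grid), PE[1][1]:
  cycle 0: PE[1][1] → acc 0, east 0, south 0
  cycle 1: PE[1][1] → acc 0, east 0, south 0
  cycle 2: PE[1][1] → acc 84, east 84, south 2

dataflow = OS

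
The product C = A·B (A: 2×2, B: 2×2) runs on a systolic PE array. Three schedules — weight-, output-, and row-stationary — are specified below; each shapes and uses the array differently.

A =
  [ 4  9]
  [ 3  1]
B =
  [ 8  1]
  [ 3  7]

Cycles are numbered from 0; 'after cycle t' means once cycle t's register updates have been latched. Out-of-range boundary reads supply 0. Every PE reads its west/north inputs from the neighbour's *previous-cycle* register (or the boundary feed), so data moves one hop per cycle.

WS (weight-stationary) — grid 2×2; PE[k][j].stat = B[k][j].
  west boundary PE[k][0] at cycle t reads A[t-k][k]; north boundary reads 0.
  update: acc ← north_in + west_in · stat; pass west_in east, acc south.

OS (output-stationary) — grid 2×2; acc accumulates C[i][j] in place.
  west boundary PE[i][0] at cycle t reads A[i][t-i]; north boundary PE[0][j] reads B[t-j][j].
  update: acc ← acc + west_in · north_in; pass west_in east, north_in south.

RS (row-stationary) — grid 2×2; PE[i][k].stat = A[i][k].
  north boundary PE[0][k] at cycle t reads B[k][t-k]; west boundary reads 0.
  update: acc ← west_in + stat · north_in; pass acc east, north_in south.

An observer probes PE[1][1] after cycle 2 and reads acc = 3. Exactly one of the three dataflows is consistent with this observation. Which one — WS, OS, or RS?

dataflow = OS

WS [2×2] PE[1][1] across cycles:
  after 0 — PE[1][1] acc=0, pass-E 0, pass-S 0
  after 1 — PE[1][1] acc=0, pass-E 0, pass-S 0
  after 2 — PE[1][1] acc=67, pass-E 9, pass-S 67
OS [2×2] PE[1][1] across cycles:
  after 0 — PE[1][1] acc=0, pass-E 0, pass-S 0
  after 1 — PE[1][1] acc=0, pass-E 0, pass-S 0
  after 2 — PE[1][1] acc=3, pass-E 3, pass-S 1
RS [2×2] PE[1][1] across cycles:
  after 0 — PE[1][1] acc=0, pass-E 0, pass-S 0
  after 1 — PE[1][1] acc=0, pass-E 0, pass-S 0
  after 2 — PE[1][1] acc=27, pass-E 27, pass-S 3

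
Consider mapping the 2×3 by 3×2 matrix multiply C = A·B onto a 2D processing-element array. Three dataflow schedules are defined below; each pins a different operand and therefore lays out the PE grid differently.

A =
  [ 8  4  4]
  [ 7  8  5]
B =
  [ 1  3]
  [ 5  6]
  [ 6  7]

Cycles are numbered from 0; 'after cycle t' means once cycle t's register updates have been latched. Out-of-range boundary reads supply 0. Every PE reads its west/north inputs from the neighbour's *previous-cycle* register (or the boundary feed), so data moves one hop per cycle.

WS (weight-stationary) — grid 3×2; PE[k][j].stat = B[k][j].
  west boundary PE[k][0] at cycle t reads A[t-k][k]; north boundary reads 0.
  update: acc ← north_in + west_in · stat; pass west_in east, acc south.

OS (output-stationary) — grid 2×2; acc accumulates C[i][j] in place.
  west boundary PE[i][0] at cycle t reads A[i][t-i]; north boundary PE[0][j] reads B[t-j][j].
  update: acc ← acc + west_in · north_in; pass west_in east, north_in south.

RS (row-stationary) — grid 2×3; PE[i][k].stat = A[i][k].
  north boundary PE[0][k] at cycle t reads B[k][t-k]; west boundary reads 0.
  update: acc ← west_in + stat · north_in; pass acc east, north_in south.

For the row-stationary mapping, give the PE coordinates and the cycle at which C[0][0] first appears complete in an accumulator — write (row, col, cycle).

(row, col, cycle) = (0, 2, 2)

RS — PE[0][2] is where C[0][0] collects:
  c0 r0c2: 0 / 0 / 0
  c1 r0c2: 0 / 0 / 0
  c2 r0c2: 52 / 52 / 6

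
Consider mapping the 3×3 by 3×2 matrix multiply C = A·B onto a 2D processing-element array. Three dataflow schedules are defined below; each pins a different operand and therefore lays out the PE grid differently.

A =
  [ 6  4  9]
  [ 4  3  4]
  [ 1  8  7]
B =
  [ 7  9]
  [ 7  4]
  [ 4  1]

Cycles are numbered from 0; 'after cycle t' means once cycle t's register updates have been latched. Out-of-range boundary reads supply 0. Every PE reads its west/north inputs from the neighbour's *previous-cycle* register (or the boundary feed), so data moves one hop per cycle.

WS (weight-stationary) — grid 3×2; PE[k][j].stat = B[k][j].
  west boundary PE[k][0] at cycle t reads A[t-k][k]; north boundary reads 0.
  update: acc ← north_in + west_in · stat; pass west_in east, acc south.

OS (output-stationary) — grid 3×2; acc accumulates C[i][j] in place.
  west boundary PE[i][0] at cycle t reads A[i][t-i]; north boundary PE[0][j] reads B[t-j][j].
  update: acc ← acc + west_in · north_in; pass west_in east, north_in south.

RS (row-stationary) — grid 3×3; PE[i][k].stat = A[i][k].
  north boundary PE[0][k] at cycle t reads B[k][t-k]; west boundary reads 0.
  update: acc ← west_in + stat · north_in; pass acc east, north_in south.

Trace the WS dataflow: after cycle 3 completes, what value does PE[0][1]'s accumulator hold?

PE[0][1].acc = 9

WS (3×2). Following PE[0][1] plus its west/north inputs:
  @0  [0,0]  acc 42  |  →6  ↓42
  @0  [0,1]  acc 0  |  →0  ↓0
  @1  [0,0]  acc 28  |  →4  ↓28
  @1  [0,1]  acc 54  |  →6  ↓54
  @2  [0,0]  acc 7  |  →1  ↓7
  @2  [0,1]  acc 36  |  →4  ↓36
  @3  [0,0]  acc 0  |  →0  ↓0
  @3  [0,1]  acc 9  |  →1  ↓9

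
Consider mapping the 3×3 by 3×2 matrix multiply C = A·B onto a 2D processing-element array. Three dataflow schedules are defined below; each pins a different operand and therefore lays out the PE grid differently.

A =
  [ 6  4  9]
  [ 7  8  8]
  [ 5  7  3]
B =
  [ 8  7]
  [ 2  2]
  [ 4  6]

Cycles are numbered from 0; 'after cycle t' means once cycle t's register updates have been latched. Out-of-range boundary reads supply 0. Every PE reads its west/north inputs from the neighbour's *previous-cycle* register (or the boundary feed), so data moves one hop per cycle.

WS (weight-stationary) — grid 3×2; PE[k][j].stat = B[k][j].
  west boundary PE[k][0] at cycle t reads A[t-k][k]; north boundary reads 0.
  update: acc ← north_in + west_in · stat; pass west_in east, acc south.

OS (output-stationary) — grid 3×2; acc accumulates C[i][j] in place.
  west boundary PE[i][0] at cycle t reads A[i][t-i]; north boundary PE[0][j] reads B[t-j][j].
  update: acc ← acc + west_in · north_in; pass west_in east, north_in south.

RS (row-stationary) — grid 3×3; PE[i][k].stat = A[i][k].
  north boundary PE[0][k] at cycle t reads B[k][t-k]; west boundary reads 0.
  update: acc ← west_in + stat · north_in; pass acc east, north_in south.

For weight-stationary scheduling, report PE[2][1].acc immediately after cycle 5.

PE[2][1].acc = 67

Tracing WS — 3×2 array, target PE[2][1]:
  cycle 0: PE[1][1] → acc 0, east 0, south 0
  cycle 0: PE[2][0] → acc 0, east 0, south 0
  cycle 0: PE[2][1] → acc 0, east 0, south 0
  cycle 1: PE[1][1] → acc 0, east 0, south 0
  cycle 1: PE[2][0] → acc 0, east 0, south 0
  cycle 1: PE[2][1] → acc 0, east 0, south 0
  cycle 2: PE[1][1] → acc 50, east 4, south 50
  cycle 2: PE[2][0] → acc 92, east 9, south 92
  cycle 2: PE[2][1] → acc 0, east 0, south 0
  cycle 3: PE[1][1] → acc 65, east 8, south 65
  cycle 3: PE[2][0] → acc 104, east 8, south 104
  cycle 3: PE[2][1] → acc 104, east 9, south 104
  cycle 4: PE[1][1] → acc 49, east 7, south 49
  cycle 4: PE[2][0] → acc 66, east 3, south 66
  cycle 4: PE[2][1] → acc 113, east 8, south 113
  cycle 5: PE[1][1] → acc 0, east 0, south 0
  cycle 5: PE[2][0] → acc 0, east 0, south 0
  cycle 5: PE[2][1] → acc 67, east 3, south 67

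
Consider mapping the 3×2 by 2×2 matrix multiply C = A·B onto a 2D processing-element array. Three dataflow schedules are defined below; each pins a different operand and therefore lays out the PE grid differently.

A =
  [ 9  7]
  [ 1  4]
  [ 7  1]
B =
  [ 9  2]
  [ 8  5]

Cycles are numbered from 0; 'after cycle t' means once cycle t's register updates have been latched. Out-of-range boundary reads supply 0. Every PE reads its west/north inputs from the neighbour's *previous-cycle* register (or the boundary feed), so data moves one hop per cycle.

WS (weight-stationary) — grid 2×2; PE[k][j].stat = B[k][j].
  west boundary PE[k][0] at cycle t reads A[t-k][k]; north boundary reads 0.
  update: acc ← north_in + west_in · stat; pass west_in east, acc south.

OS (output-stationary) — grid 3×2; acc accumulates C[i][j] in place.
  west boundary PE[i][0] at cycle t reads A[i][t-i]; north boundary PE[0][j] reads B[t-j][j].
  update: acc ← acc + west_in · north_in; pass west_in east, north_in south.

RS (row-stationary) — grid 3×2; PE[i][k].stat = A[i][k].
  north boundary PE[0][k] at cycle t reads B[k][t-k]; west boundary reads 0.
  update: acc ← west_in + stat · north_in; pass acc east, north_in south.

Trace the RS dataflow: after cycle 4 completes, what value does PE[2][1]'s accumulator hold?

RS (3×2). Following PE[2][1] plus its west/north inputs:
  @0  [1,1]  acc 0  |  →0  ↓0
  @0  [2,0]  acc 0  |  →0  ↓0
  @0  [2,1]  acc 0  |  →0  ↓0
  @1  [1,1]  acc 0  |  →0  ↓0
  @1  [2,0]  acc 0  |  →0  ↓0
  @1  [2,1]  acc 0  |  →0  ↓0
  @2  [1,1]  acc 41  |  →41  ↓8
  @2  [2,0]  acc 63  |  →63  ↓9
  @2  [2,1]  acc 0  |  →0  ↓0
  @3  [1,1]  acc 22  |  →22  ↓5
  @3  [2,0]  acc 14  |  →14  ↓2
  @3  [2,1]  acc 71  |  →71  ↓8
  @4  [1,1]  acc 0  |  →0  ↓0
  @4  [2,0]  acc 0  |  →0  ↓0
  @4  [2,1]  acc 19  |  →19  ↓5

PE[2][1].acc = 19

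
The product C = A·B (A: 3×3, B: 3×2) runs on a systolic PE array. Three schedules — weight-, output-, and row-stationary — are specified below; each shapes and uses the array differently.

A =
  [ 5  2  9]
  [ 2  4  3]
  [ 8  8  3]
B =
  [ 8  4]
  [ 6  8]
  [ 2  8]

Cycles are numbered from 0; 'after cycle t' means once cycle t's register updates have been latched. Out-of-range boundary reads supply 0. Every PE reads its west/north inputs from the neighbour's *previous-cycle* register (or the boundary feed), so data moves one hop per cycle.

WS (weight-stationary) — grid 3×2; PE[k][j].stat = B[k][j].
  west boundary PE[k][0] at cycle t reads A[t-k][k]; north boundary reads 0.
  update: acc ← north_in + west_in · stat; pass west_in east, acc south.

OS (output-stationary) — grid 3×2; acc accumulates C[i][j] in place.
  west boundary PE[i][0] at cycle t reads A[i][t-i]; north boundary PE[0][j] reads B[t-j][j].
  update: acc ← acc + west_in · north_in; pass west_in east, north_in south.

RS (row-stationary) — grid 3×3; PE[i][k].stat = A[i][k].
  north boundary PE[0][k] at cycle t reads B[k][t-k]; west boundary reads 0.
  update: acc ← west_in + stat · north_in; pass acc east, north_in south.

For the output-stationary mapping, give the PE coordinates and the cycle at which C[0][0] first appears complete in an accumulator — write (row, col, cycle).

(row, col, cycle) = (0, 0, 2)

OS — PE[0][0] is where C[0][0] collects:
  @0  [0,0]  acc 40  |  →5  ↓8
  @1  [0,0]  acc 52  |  →2  ↓6
  @2  [0,0]  acc 70  |  →9  ↓2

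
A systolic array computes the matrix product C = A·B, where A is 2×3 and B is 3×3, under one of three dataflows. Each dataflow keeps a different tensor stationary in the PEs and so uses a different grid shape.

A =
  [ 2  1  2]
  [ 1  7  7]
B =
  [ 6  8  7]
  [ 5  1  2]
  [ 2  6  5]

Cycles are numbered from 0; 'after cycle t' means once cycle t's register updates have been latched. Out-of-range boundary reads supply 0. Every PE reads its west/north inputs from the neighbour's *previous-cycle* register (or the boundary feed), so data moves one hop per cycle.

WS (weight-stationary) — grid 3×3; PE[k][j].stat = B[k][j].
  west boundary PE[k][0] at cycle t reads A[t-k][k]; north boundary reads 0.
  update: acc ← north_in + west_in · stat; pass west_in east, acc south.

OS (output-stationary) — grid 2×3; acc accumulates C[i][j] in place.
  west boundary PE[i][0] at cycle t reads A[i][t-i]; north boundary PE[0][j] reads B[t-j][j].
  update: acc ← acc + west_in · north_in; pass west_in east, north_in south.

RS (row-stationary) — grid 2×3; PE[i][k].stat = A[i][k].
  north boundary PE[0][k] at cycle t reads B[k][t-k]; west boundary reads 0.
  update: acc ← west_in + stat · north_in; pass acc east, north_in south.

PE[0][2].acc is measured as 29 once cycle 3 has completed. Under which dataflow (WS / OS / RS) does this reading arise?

dataflow = RS

WS [3×3] PE[0][2] across cycles:
  c0 r0c2: 0 / 0 / 0
  c1 r0c2: 0 / 0 / 0
  c2 r0c2: 14 / 2 / 14
  c3 r0c2: 7 / 1 / 7
OS [2×3] PE[0][2] across cycles:
  c0 r0c2: 0 / 0 / 0
  c1 r0c2: 0 / 0 / 0
  c2 r0c2: 14 / 2 / 7
  c3 r0c2: 16 / 1 / 2
RS [2×3] PE[0][2] across cycles:
  c0 r0c2: 0 / 0 / 0
  c1 r0c2: 0 / 0 / 0
  c2 r0c2: 21 / 21 / 2
  c3 r0c2: 29 / 29 / 6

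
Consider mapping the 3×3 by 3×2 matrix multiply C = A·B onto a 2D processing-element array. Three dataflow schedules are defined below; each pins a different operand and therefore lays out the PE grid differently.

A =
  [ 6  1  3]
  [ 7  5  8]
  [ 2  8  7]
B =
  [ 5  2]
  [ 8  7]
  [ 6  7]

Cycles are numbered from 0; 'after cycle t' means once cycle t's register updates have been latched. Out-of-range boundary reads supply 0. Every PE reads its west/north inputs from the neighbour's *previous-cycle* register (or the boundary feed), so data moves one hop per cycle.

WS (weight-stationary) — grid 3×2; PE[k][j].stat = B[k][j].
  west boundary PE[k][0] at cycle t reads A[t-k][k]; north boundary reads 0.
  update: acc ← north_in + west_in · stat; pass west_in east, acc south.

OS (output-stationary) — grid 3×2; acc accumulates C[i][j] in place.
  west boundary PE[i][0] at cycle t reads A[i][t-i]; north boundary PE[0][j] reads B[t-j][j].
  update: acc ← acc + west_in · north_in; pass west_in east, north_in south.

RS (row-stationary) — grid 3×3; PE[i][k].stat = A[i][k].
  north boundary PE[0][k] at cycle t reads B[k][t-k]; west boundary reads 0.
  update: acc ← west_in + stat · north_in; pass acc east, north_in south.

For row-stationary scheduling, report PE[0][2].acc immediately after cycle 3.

PE[0][2].acc = 40

RS 3×3: PE[0][2] cycle-by-cycle (with neighbour feeds):
  cycle 0: PE[0][1] → acc 0, east 0, south 0
  cycle 0: PE[0][2] → acc 0, east 0, south 0
  cycle 1: PE[0][1] → acc 38, east 38, south 8
  cycle 1: PE[0][2] → acc 0, east 0, south 0
  cycle 2: PE[0][1] → acc 19, east 19, south 7
  cycle 2: PE[0][2] → acc 56, east 56, south 6
  cycle 3: PE[0][1] → acc 0, east 0, south 0
  cycle 3: PE[0][2] → acc 40, east 40, south 7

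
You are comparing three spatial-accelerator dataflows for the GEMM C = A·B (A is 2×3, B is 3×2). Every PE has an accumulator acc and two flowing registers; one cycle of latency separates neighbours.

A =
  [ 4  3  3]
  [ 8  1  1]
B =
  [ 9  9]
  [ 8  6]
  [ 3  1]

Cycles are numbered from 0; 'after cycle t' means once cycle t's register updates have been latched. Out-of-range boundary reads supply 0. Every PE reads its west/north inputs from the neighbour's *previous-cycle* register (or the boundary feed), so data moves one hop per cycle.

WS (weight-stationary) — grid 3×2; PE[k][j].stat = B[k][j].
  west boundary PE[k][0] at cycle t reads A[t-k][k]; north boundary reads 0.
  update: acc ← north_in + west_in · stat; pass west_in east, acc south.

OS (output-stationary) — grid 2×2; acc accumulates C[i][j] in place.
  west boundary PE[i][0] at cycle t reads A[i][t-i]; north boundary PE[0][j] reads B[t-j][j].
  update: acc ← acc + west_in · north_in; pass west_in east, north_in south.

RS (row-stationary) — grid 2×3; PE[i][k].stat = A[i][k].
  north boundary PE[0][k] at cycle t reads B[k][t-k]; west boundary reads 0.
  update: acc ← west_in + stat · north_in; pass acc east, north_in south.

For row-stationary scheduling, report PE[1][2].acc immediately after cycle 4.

RS 2×3: PE[1][2] cycle-by-cycle (with neighbour feeds):
  c0 r0c2: 0 / 0 / 0
  c0 r1c1: 0 / 0 / 0
  c0 r1c2: 0 / 0 / 0
  c1 r0c2: 0 / 0 / 0
  c1 r1c1: 0 / 0 / 0
  c1 r1c2: 0 / 0 / 0
  c2 r0c2: 69 / 69 / 3
  c2 r1c1: 80 / 80 / 8
  c2 r1c2: 0 / 0 / 0
  c3 r0c2: 57 / 57 / 1
  c3 r1c1: 78 / 78 / 6
  c3 r1c2: 83 / 83 / 3
  c4 r0c2: 0 / 0 / 0
  c4 r1c1: 0 / 0 / 0
  c4 r1c2: 79 / 79 / 1

PE[1][2].acc = 79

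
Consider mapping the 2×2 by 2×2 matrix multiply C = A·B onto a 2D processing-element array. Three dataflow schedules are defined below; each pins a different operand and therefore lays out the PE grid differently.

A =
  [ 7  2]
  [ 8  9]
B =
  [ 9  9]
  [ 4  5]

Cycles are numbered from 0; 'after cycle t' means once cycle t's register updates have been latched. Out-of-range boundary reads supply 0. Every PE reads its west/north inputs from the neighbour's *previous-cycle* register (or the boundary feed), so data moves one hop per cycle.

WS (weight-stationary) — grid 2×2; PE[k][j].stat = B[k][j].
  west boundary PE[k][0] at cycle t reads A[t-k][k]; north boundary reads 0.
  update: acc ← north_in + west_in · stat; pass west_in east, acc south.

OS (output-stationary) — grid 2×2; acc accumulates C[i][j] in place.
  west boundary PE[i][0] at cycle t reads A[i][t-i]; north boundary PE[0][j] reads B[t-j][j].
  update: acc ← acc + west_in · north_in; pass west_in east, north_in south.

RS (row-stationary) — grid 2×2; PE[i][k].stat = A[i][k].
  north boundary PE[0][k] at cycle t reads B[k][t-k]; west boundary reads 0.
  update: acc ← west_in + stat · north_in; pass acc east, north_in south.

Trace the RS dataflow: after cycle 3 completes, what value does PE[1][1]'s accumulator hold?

Tracing RS — 2×2 array, target PE[1][1]:
  t=0 PE[0][1]: acc=0 h=0 v=0
  t=0 PE[1][0]: acc=0 h=0 v=0
  t=0 PE[1][1]: acc=0 h=0 v=0
  t=1 PE[0][1]: acc=71 h=71 v=4
  t=1 PE[1][0]: acc=72 h=72 v=9
  t=1 PE[1][1]: acc=0 h=0 v=0
  t=2 PE[0][1]: acc=73 h=73 v=5
  t=2 PE[1][0]: acc=72 h=72 v=9
  t=2 PE[1][1]: acc=108 h=108 v=4
  t=3 PE[0][1]: acc=0 h=0 v=0
  t=3 PE[1][0]: acc=0 h=0 v=0
  t=3 PE[1][1]: acc=117 h=117 v=5

PE[1][1].acc = 117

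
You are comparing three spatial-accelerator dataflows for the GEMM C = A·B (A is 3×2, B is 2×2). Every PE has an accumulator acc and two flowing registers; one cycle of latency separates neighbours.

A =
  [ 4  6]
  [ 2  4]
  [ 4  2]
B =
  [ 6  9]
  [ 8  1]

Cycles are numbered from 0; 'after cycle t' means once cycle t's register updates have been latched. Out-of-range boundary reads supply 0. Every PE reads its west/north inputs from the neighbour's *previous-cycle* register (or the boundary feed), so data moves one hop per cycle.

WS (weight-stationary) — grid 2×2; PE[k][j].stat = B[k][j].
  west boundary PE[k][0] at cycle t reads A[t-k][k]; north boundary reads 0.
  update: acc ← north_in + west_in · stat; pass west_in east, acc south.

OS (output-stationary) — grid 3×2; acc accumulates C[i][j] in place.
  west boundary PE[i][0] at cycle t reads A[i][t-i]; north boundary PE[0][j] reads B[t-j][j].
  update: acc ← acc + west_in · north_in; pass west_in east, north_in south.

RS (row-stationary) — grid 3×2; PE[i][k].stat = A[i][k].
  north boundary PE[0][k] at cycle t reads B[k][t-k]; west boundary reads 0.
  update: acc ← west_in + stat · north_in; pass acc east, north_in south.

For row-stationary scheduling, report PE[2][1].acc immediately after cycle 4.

PE[2][1].acc = 38

RS on a 3×2 grid — tracing PE[2][1] and its feeders:
  [0] (1,1) acc=0 (h:0 v:0)
  [0] (2,0) acc=0 (h:0 v:0)
  [0] (2,1) acc=0 (h:0 v:0)
  [1] (1,1) acc=0 (h:0 v:0)
  [1] (2,0) acc=0 (h:0 v:0)
  [1] (2,1) acc=0 (h:0 v:0)
  [2] (1,1) acc=44 (h:44 v:8)
  [2] (2,0) acc=24 (h:24 v:6)
  [2] (2,1) acc=0 (h:0 v:0)
  [3] (1,1) acc=22 (h:22 v:1)
  [3] (2,0) acc=36 (h:36 v:9)
  [3] (2,1) acc=40 (h:40 v:8)
  [4] (1,1) acc=0 (h:0 v:0)
  [4] (2,0) acc=0 (h:0 v:0)
  [4] (2,1) acc=38 (h:38 v:1)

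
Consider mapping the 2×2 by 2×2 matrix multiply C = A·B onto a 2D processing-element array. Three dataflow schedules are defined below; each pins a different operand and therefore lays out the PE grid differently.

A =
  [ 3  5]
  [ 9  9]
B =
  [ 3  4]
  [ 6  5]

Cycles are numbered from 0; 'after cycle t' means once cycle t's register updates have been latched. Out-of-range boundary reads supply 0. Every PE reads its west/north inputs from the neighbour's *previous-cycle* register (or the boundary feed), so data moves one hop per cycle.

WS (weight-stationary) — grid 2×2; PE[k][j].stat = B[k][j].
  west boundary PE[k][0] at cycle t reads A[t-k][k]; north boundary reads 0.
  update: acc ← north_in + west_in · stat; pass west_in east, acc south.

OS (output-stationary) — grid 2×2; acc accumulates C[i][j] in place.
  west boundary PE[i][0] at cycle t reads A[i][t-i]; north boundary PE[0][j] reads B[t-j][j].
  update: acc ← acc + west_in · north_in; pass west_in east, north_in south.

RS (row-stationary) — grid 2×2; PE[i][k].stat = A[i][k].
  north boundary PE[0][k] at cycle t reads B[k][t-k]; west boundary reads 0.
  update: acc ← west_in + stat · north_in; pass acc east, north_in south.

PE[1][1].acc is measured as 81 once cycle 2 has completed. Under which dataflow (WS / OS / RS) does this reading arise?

— WS: 2×2; PE[1][1] trace:
  c0 r1c1: 0 / 0 / 0
  c1 r1c1: 0 / 0 / 0
  c2 r1c1: 37 / 5 / 37
— OS: 2×2; PE[1][1] trace:
  c0 r1c1: 0 / 0 / 0
  c1 r1c1: 0 / 0 / 0
  c2 r1c1: 36 / 9 / 4
— RS: 2×2; PE[1][1] trace:
  c0 r1c1: 0 / 0 / 0
  c1 r1c1: 0 / 0 / 0
  c2 r1c1: 81 / 81 / 6

dataflow = RS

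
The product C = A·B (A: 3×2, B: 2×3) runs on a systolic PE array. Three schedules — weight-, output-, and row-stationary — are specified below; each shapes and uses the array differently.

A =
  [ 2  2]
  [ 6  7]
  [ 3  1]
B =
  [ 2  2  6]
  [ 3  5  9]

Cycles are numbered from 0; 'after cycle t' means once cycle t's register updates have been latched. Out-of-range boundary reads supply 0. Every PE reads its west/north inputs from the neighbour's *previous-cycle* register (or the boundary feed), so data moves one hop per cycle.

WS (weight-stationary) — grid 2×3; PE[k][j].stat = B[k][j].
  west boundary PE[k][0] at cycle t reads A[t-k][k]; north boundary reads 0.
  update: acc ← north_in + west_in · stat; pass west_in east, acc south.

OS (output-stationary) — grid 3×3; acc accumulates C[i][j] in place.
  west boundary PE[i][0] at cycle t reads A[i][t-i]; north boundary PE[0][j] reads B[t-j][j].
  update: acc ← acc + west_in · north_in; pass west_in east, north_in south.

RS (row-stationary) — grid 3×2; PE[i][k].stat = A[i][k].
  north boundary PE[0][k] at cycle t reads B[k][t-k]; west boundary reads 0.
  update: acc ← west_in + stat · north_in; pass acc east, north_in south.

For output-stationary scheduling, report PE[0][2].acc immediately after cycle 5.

OS on a 3×3 grid — tracing PE[0][2] and its feeders:
  cycle 0: PE[0][1] → acc 0, east 0, south 0
  cycle 0: PE[0][2] → acc 0, east 0, south 0
  cycle 1: PE[0][1] → acc 4, east 2, south 2
  cycle 1: PE[0][2] → acc 0, east 0, south 0
  cycle 2: PE[0][1] → acc 14, east 2, south 5
  cycle 2: PE[0][2] → acc 12, east 2, south 6
  cycle 3: PE[0][1] → acc 14, east 0, south 0
  cycle 3: PE[0][2] → acc 30, east 2, south 9
  cycle 4: PE[0][1] → acc 14, east 0, south 0
  cycle 4: PE[0][2] → acc 30, east 0, south 0
  cycle 5: PE[0][1] → acc 14, east 0, south 0
  cycle 5: PE[0][2] → acc 30, east 0, south 0

PE[0][2].acc = 30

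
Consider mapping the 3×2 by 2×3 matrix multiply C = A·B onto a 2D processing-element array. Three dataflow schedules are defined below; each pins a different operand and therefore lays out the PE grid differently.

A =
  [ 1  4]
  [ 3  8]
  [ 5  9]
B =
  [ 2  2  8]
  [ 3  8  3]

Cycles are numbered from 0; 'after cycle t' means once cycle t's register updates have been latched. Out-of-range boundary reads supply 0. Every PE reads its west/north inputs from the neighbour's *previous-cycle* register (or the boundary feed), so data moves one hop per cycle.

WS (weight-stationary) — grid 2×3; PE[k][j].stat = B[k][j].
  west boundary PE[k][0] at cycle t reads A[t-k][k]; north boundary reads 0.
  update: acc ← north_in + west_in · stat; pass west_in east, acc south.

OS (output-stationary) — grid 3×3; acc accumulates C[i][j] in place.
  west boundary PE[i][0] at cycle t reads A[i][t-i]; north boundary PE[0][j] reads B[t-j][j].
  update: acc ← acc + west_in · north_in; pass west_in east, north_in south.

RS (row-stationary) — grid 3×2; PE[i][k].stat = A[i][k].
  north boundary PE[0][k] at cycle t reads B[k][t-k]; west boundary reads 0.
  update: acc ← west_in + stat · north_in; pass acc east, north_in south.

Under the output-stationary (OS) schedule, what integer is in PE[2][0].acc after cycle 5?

PE[2][0].acc = 37

OS 3×3: PE[2][0] cycle-by-cycle (with neighbour feeds):
  0: (1,0).acc=0  regs=<0,0>
  0: (2,0).acc=0  regs=<0,0>
  1: (1,0).acc=6  regs=<3,2>
  1: (2,0).acc=0  regs=<0,0>
  2: (1,0).acc=30  regs=<8,3>
  2: (2,0).acc=10  regs=<5,2>
  3: (1,0).acc=30  regs=<0,0>
  3: (2,0).acc=37  regs=<9,3>
  4: (1,0).acc=30  regs=<0,0>
  4: (2,0).acc=37  regs=<0,0>
  5: (1,0).acc=30  regs=<0,0>
  5: (2,0).acc=37  regs=<0,0>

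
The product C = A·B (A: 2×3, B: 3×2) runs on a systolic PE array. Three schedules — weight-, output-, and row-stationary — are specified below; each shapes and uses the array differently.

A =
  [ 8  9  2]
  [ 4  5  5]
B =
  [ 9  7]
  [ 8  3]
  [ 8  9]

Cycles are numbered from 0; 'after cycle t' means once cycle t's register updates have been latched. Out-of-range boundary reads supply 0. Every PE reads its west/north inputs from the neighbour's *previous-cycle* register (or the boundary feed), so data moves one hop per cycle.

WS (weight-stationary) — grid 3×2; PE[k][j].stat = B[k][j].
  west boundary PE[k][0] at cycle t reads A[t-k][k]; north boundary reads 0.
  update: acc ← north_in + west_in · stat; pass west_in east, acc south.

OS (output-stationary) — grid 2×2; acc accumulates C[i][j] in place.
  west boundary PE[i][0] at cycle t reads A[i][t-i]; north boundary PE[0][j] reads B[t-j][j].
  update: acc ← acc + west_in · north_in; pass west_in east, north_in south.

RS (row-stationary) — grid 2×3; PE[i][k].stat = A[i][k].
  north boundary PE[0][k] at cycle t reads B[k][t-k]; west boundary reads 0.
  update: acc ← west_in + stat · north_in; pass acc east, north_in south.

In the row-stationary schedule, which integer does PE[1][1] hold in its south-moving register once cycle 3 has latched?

register = 3

Tracing RS — 2×3 array, target PE[1][1]:
  t=0 PE[0][1]: acc=0 h=0 v=0
  t=0 PE[1][0]: acc=0 h=0 v=0
  t=0 PE[1][1]: acc=0 h=0 v=0
  t=1 PE[0][1]: acc=144 h=144 v=8
  t=1 PE[1][0]: acc=36 h=36 v=9
  t=1 PE[1][1]: acc=0 h=0 v=0
  t=2 PE[0][1]: acc=83 h=83 v=3
  t=2 PE[1][0]: acc=28 h=28 v=7
  t=2 PE[1][1]: acc=76 h=76 v=8
  t=3 PE[0][1]: acc=0 h=0 v=0
  t=3 PE[1][0]: acc=0 h=0 v=0
  t=3 PE[1][1]: acc=43 h=43 v=3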